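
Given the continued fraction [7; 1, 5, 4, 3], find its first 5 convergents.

7/1, 8/1, 47/6, 196/25, 635/81

Using the convergent recurrence p_i = a_i*p_{i-1} + p_{i-2}, q_i = a_i*q_{i-1} + q_{i-2} with p_{-2}=0, p_{-1}=1, q_{-2}=1, q_{-1}=0:
  i=0: a_0=7, p_0 = 7*1 + 0 = 7, q_0 = 7*0 + 1 = 1.
  i=1: a_1=1, p_1 = 1*7 + 1 = 8, q_1 = 1*1 + 0 = 1.
  i=2: a_2=5, p_2 = 5*8 + 7 = 47, q_2 = 5*1 + 1 = 6.
  i=3: a_3=4, p_3 = 4*47 + 8 = 196, q_3 = 4*6 + 1 = 25.
  i=4: a_4=3, p_4 = 3*196 + 47 = 635, q_4 = 3*25 + 6 = 81.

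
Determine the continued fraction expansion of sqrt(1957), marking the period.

Write x_i = (sqrt(1957) + m_i)/d_i with (m_0, d_0) = (0, 1). a_0 = floor(sqrt(1957)) = 44, since 44^2 = 1936 <= 1957 < 2025 = 45^2.
Iterate m_{i+1} = d_i*a_i - m_i, d_{i+1} = (1957 - m_{i+1}^2)/d_i, a_{i+1} = floor((a_0 + m_{i+1})/d_{i+1}):
  m_1 = 1*44 - 0 = 44, d_1 = (1957 - 44^2)/1 = 21/1 = 21, a_1 = floor((44 + 44)/21) = 4.
  m_2 = 21*4 - 44 = 40, d_2 = (1957 - 40^2)/21 = 357/21 = 17, a_2 = floor((44 + 40)/17) = 4.
  m_3 = 17*4 - 40 = 28, d_3 = (1957 - 28^2)/17 = 1173/17 = 69, a_3 = floor((44 + 28)/69) = 1.
  m_4 = 69*1 - 28 = 41, d_4 = (1957 - 41^2)/69 = 276/69 = 4, a_4 = floor((44 + 41)/4) = 21.
  m_5 = 4*21 - 41 = 43, d_5 = (1957 - 43^2)/4 = 108/4 = 27, a_5 = floor((44 + 43)/27) = 3.
  m_6 = 27*3 - 43 = 38, d_6 = (1957 - 38^2)/27 = 513/27 = 19, a_6 = floor((44 + 38)/19) = 4.
  m_7 = 19*4 - 38 = 38, d_7 = (1957 - 38^2)/19 = 513/19 = 27, a_7 = floor((44 + 38)/27) = 3.
  m_8 = 27*3 - 38 = 43, d_8 = (1957 - 43^2)/27 = 108/27 = 4, a_8 = floor((44 + 43)/4) = 21.
  m_9 = 4*21 - 43 = 41, d_9 = (1957 - 41^2)/4 = 276/4 = 69, a_9 = floor((44 + 41)/69) = 1.
  m_10 = 69*1 - 41 = 28, d_10 = (1957 - 28^2)/69 = 1173/69 = 17, a_10 = floor((44 + 28)/17) = 4.
  m_11 = 17*4 - 28 = 40, d_11 = (1957 - 40^2)/17 = 357/17 = 21, a_11 = floor((44 + 40)/21) = 4.
  m_12 = 21*4 - 40 = 44, d_12 = (1957 - 44^2)/21 = 21/21 = 1, a_12 = floor((44 + 44)/1) = 88.
  m_13 = 1*88 - 44 = 44, d_13 = (1957 - 44^2)/1 = 21/1 = 21: (m_13, d_13) = (m_1, d_1) = (44, 21), so from here the quotients repeat a_1, ..., a_12; the period length is 12.
Hence the expansion of sqrt(1957) is a_0 = 44 followed by the repeating block 4, 4, 1, 21, 3, 4, 3, 21, 1, 4, 4, 88 (period 12).

[44; (4, 4, 1, 21, 3, 4, 3, 21, 1, 4, 4, 88)]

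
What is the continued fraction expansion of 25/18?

[1; 2, 1, 1, 3]

Run the Euclidean algorithm on 25 and 18; the successive quotients are the partial quotients a_0, a_1, ... (each step inverts the fractional part left over by the previous one):
  25 = 1*18 + 7, so a_0 = 1.
  18 = 2*7 + 4, so a_1 = 2.
  7 = 1*4 + 3, so a_2 = 1.
  4 = 1*3 + 1, so a_3 = 1.
  3 = 3*1 + 0, so a_4 = 3.
The remainder reaches 0 after 5 divisions, so the expansion has 5 partial quotients, read off in order.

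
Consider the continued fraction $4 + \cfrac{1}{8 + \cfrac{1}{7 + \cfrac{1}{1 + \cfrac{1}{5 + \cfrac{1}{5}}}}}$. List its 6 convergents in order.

Using the convergent recurrence p_i = a_i*p_{i-1} + p_{i-2}, q_i = a_i*q_{i-1} + q_{i-2} with p_{-2}=0, p_{-1}=1, q_{-2}=1, q_{-1}=0:
  i=0: a_0=4, p_0 = 4*1 + 0 = 4, q_0 = 4*0 + 1 = 1.
  i=1: a_1=8, p_1 = 8*4 + 1 = 33, q_1 = 8*1 + 0 = 8.
  i=2: a_2=7, p_2 = 7*33 + 4 = 235, q_2 = 7*8 + 1 = 57.
  i=3: a_3=1, p_3 = 1*235 + 33 = 268, q_3 = 1*57 + 8 = 65.
  i=4: a_4=5, p_4 = 5*268 + 235 = 1575, q_4 = 5*65 + 57 = 382.
  i=5: a_5=5, p_5 = 5*1575 + 268 = 8143, q_5 = 5*382 + 65 = 1975.

4/1, 33/8, 235/57, 268/65, 1575/382, 8143/1975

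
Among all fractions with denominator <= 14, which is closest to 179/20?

Expand x = 179/20 as a continued fraction with the Euclidean algorithm:
  179 = 8*20 + 19, so a_0 = 8.
  20 = 1*19 + 1, so a_1 = 1.
  19 = 19*1 + 0, so a_2 = 19.
so x = [8; 1, 19].
Convergents (p_i = a_i*p_{i-1} + p_{i-2}, q_i = a_i*q_{i-1} + q_{i-2} with p_{-2}=0, p_{-1}=1, q_{-2}=1, q_{-1}=0), until the denominator exceeds 14:
  i=0: a_0=8, p_0 = 8*1 + 0 = 8, q_0 = 8*0 + 1 = 1.
  i=1: a_1=1, p_1 = 1*8 + 1 = 9, q_1 = 1*1 + 0 = 1.
  i=2: a_2=19, p_2 = 19*9 + 8 = 179, q_2 = 19*1 + 1 = 20.
q_2 = 20 > 14, so the last convergent with denominator <= 14 is p_1/q_1 = 9/1.
The closest fraction with denominator <= 14 is either p_1/q_1 or the intermediate fraction (k*p_1 + p_0)/(k*q_1 + q_0) with the largest k >= 1 whose denominator stays <= 14; these approach x as k grows, and every other convergent or intermediate fraction in range is farther away.
Largest k: floor((14 - q_0)/q_1) = floor((14 - 1)/1) = 13.
That gives (13*9 + 8)/(13*1 + 1) = 125/14.
Compare the errors: |x - 9/1| = |179*1 - 9*20|/(20*1) = 1/20, and |x - 125/14| = |179*14 - 125*20|/(20*14) = 6/280.
Cross-multiplying, 6*20 = 120 < 280 = 1*280, so 6/280 is smaller: the intermediate fraction 125/14 is closer to x than 9/1.

125/14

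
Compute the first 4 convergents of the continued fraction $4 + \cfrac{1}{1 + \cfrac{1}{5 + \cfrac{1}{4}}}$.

Using the convergent recurrence p_i = a_i*p_{i-1} + p_{i-2}, q_i = a_i*q_{i-1} + q_{i-2} with p_{-2}=0, p_{-1}=1, q_{-2}=1, q_{-1}=0:
  i=0: a_0=4, p_0 = 4*1 + 0 = 4, q_0 = 4*0 + 1 = 1.
  i=1: a_1=1, p_1 = 1*4 + 1 = 5, q_1 = 1*1 + 0 = 1.
  i=2: a_2=5, p_2 = 5*5 + 4 = 29, q_2 = 5*1 + 1 = 6.
  i=3: a_3=4, p_3 = 4*29 + 5 = 121, q_3 = 4*6 + 1 = 25.

4/1, 5/1, 29/6, 121/25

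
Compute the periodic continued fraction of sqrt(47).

Write x_i = (sqrt(47) + m_i)/d_i with (m_0, d_0) = (0, 1). a_0 = floor(sqrt(47)) = 6, since 6^2 = 36 <= 47 < 49 = 7^2.
Iterate m_{i+1} = d_i*a_i - m_i, d_{i+1} = (47 - m_{i+1}^2)/d_i, a_{i+1} = floor((a_0 + m_{i+1})/d_{i+1}):
  m_1 = 1*6 - 0 = 6, d_1 = (47 - 6^2)/1 = 11/1 = 11, a_1 = floor((6 + 6)/11) = 1.
  m_2 = 11*1 - 6 = 5, d_2 = (47 - 5^2)/11 = 22/11 = 2, a_2 = floor((6 + 5)/2) = 5.
  m_3 = 2*5 - 5 = 5, d_3 = (47 - 5^2)/2 = 22/2 = 11, a_3 = floor((6 + 5)/11) = 1.
  m_4 = 11*1 - 5 = 6, d_4 = (47 - 6^2)/11 = 11/11 = 1, a_4 = floor((6 + 6)/1) = 12.
  m_5 = 1*12 - 6 = 6, d_5 = (47 - 6^2)/1 = 11/1 = 11: (m_5, d_5) = (m_1, d_1) = (6, 11), so from here the quotients repeat a_1, ..., a_4; the period length is 4.
Hence the expansion of sqrt(47) is a_0 = 6 followed by the repeating block 1, 5, 1, 12 (period 4).

[6; (1, 5, 1, 12)]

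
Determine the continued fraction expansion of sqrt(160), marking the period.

Write x_i = (sqrt(160) + m_i)/d_i with (m_0, d_0) = (0, 1). a_0 = floor(sqrt(160)) = 12, since 12^2 = 144 <= 160 < 169 = 13^2.
Iterate m_{i+1} = d_i*a_i - m_i, d_{i+1} = (160 - m_{i+1}^2)/d_i, a_{i+1} = floor((a_0 + m_{i+1})/d_{i+1}):
  m_1 = 1*12 - 0 = 12, d_1 = (160 - 12^2)/1 = 16/1 = 16, a_1 = floor((12 + 12)/16) = 1.
  m_2 = 16*1 - 12 = 4, d_2 = (160 - 4^2)/16 = 144/16 = 9, a_2 = floor((12 + 4)/9) = 1.
  m_3 = 9*1 - 4 = 5, d_3 = (160 - 5^2)/9 = 135/9 = 15, a_3 = floor((12 + 5)/15) = 1.
  m_4 = 15*1 - 5 = 10, d_4 = (160 - 10^2)/15 = 60/15 = 4, a_4 = floor((12 + 10)/4) = 5.
  m_5 = 4*5 - 10 = 10, d_5 = (160 - 10^2)/4 = 60/4 = 15, a_5 = floor((12 + 10)/15) = 1.
  m_6 = 15*1 - 10 = 5, d_6 = (160 - 5^2)/15 = 135/15 = 9, a_6 = floor((12 + 5)/9) = 1.
  m_7 = 9*1 - 5 = 4, d_7 = (160 - 4^2)/9 = 144/9 = 16, a_7 = floor((12 + 4)/16) = 1.
  m_8 = 16*1 - 4 = 12, d_8 = (160 - 12^2)/16 = 16/16 = 1, a_8 = floor((12 + 12)/1) = 24.
  m_9 = 1*24 - 12 = 12, d_9 = (160 - 12^2)/1 = 16/1 = 16: (m_9, d_9) = (m_1, d_1) = (12, 16), so from here the quotients repeat a_1, ..., a_8; the period length is 8.
Hence the expansion of sqrt(160) is a_0 = 12 followed by the repeating block 1, 1, 1, 5, 1, 1, 1, 24 (period 8).

[12; (1, 1, 1, 5, 1, 1, 1, 24)]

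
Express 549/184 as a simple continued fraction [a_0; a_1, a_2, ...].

Run the Euclidean algorithm on 549 and 184; the successive quotients are the partial quotients a_0, a_1, ... (each step inverts the fractional part left over by the previous one):
  549 = 2*184 + 181, so a_0 = 2.
  184 = 1*181 + 3, so a_1 = 1.
  181 = 60*3 + 1, so a_2 = 60.
  3 = 3*1 + 0, so a_3 = 3.
The remainder reaches 0 after 4 divisions, so the expansion has 4 partial quotients, read off in order.

[2; 1, 60, 3]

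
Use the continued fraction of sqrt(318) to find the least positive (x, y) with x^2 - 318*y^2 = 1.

First expand sqrt(318) as a continued fraction. With x_i = (sqrt(318) + m_i)/d_i and (m_0, d_0) = (0, 1): a_0 = floor(sqrt(318)) = 17, since 17^2 = 289 <= 318 < 324 = 18^2.
Iterate m_{i+1} = d_i*a_i - m_i, d_{i+1} = (318 - m_{i+1}^2)/d_i, a_{i+1} = floor((a_0 + m_{i+1})/d_{i+1}):
  m_1 = 1*17 - 0 = 17, d_1 = (318 - 17^2)/1 = 29/1 = 29, a_1 = floor((17 + 17)/29) = 1.
  m_2 = 29*1 - 17 = 12, d_2 = (318 - 12^2)/29 = 174/29 = 6, a_2 = floor((17 + 12)/6) = 4.
  m_3 = 6*4 - 12 = 12, d_3 = (318 - 12^2)/6 = 174/6 = 29, a_3 = floor((17 + 12)/29) = 1.
  m_4 = 29*1 - 12 = 17, d_4 = (318 - 17^2)/29 = 29/29 = 1, a_4 = floor((17 + 17)/1) = 34.
  m_5 = 1*34 - 17 = 17, d_5 = (318 - 17^2)/1 = 29/1 = 29: (m_5, d_5) = (m_1, d_1) = (17, 29), so from here the quotients repeat a_1, ..., a_4; the period length is 4.
So sqrt(318) = [17; (1, 4, 1, 34)] with period length k = 4.
k is even, so the fundamental solution of x^2 - 318y^2 = 1 is (p_{k-1}, q_{k-1}) = (p_3, q_3); compute convergents through index 3.
Convergents (p_i = a_i*p_{i-1} + p_{i-2}, q_i = a_i*q_{i-1} + q_{i-2} with p_{-2}=0, p_{-1}=1, q_{-2}=1, q_{-1}=0):
  i=0: a_0=17, p_0 = 17*1 + 0 = 17, q_0 = 17*0 + 1 = 1.
  i=1: a_1=1, p_1 = 1*17 + 1 = 18, q_1 = 1*1 + 0 = 1.
  i=2: a_2=4, p_2 = 4*18 + 17 = 89, q_2 = 4*1 + 1 = 5.
  i=3: a_3=1, p_3 = 1*89 + 18 = 107, q_3 = 1*5 + 1 = 6.
Check: 107^2 - 318*6^2 = 11449 - 11448 = 1, so (x, y) = (107, 6) solves the equation, and by the theorem it is the least positive solution.

(x, y) = (107, 6)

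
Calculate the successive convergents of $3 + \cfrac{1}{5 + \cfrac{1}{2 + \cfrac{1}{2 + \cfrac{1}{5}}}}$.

3/1, 16/5, 35/11, 86/27, 465/146

Using the convergent recurrence p_i = a_i*p_{i-1} + p_{i-2}, q_i = a_i*q_{i-1} + q_{i-2} with p_{-2}=0, p_{-1}=1, q_{-2}=1, q_{-1}=0:
  i=0: a_0=3, p_0 = 3*1 + 0 = 3, q_0 = 3*0 + 1 = 1.
  i=1: a_1=5, p_1 = 5*3 + 1 = 16, q_1 = 5*1 + 0 = 5.
  i=2: a_2=2, p_2 = 2*16 + 3 = 35, q_2 = 2*5 + 1 = 11.
  i=3: a_3=2, p_3 = 2*35 + 16 = 86, q_3 = 2*11 + 5 = 27.
  i=4: a_4=5, p_4 = 5*86 + 35 = 465, q_4 = 5*27 + 11 = 146.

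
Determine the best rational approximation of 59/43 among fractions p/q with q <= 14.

Expand x = 59/43 as a continued fraction with the Euclidean algorithm:
  59 = 1*43 + 16, so a_0 = 1.
  43 = 2*16 + 11, so a_1 = 2.
  16 = 1*11 + 5, so a_2 = 1.
  11 = 2*5 + 1, so a_3 = 2.
  5 = 5*1 + 0, so a_4 = 5.
so x = [1; 2, 1, 2, 5].
Convergents (p_i = a_i*p_{i-1} + p_{i-2}, q_i = a_i*q_{i-1} + q_{i-2} with p_{-2}=0, p_{-1}=1, q_{-2}=1, q_{-1}=0), until the denominator exceeds 14:
  i=0: a_0=1, p_0 = 1*1 + 0 = 1, q_0 = 1*0 + 1 = 1.
  i=1: a_1=2, p_1 = 2*1 + 1 = 3, q_1 = 2*1 + 0 = 2.
  i=2: a_2=1, p_2 = 1*3 + 1 = 4, q_2 = 1*2 + 1 = 3.
  i=3: a_3=2, p_3 = 2*4 + 3 = 11, q_3 = 2*3 + 2 = 8.
  i=4: a_4=5, p_4 = 5*11 + 4 = 59, q_4 = 5*8 + 3 = 43.
q_4 = 43 > 14, so the last convergent with denominator <= 14 is p_3/q_3 = 11/8.
The closest fraction with denominator <= 14 is either p_3/q_3 or the intermediate fraction (k*p_3 + p_2)/(k*q_3 + q_2) with the largest k >= 1 whose denominator stays <= 14; these approach x as k grows, and every other convergent or intermediate fraction in range is farther away.
Largest k: floor((14 - q_2)/q_3) = floor((14 - 3)/8) = 1.
That gives (1*11 + 4)/(1*8 + 3) = 15/11.
Compare the errors: |x - 11/8| = |59*8 - 11*43|/(43*8) = 1/344, and |x - 15/11| = |59*11 - 15*43|/(43*11) = 4/473.
Cross-multiplying, 1*473 = 473 < 1376 = 4*344, so 1/344 is smaller: the convergent 11/8 is closer to x than 15/11.

11/8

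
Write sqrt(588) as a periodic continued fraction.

[24; (4, 48)]

Write x_i = (sqrt(588) + m_i)/d_i with (m_0, d_0) = (0, 1). a_0 = floor(sqrt(588)) = 24, since 24^2 = 576 <= 588 < 625 = 25^2.
Iterate m_{i+1} = d_i*a_i - m_i, d_{i+1} = (588 - m_{i+1}^2)/d_i, a_{i+1} = floor((a_0 + m_{i+1})/d_{i+1}):
  m_1 = 1*24 - 0 = 24, d_1 = (588 - 24^2)/1 = 12/1 = 12, a_1 = floor((24 + 24)/12) = 4.
  m_2 = 12*4 - 24 = 24, d_2 = (588 - 24^2)/12 = 12/12 = 1, a_2 = floor((24 + 24)/1) = 48.
  m_3 = 1*48 - 24 = 24, d_3 = (588 - 24^2)/1 = 12/1 = 12: (m_3, d_3) = (m_1, d_1) = (24, 12), so from here the quotients repeat a_1, a_2; the period length is 2.
Hence the expansion of sqrt(588) is a_0 = 24 followed by the repeating block 4, 48 (period 2).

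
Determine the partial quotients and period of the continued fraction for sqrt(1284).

[35; (1, 4, 1, 70)]

Write x_i = (sqrt(1284) + m_i)/d_i with (m_0, d_0) = (0, 1). a_0 = floor(sqrt(1284)) = 35, since 35^2 = 1225 <= 1284 < 1296 = 36^2.
Iterate m_{i+1} = d_i*a_i - m_i, d_{i+1} = (1284 - m_{i+1}^2)/d_i, a_{i+1} = floor((a_0 + m_{i+1})/d_{i+1}):
  m_1 = 1*35 - 0 = 35, d_1 = (1284 - 35^2)/1 = 59/1 = 59, a_1 = floor((35 + 35)/59) = 1.
  m_2 = 59*1 - 35 = 24, d_2 = (1284 - 24^2)/59 = 708/59 = 12, a_2 = floor((35 + 24)/12) = 4.
  m_3 = 12*4 - 24 = 24, d_3 = (1284 - 24^2)/12 = 708/12 = 59, a_3 = floor((35 + 24)/59) = 1.
  m_4 = 59*1 - 24 = 35, d_4 = (1284 - 35^2)/59 = 59/59 = 1, a_4 = floor((35 + 35)/1) = 70.
  m_5 = 1*70 - 35 = 35, d_5 = (1284 - 35^2)/1 = 59/1 = 59: (m_5, d_5) = (m_1, d_1) = (35, 59), so from here the quotients repeat a_1, ..., a_4; the period length is 4.
Hence the expansion of sqrt(1284) is a_0 = 35 followed by the repeating block 1, 4, 1, 70 (period 4).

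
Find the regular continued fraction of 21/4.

Run the Euclidean algorithm on 21 and 4; the successive quotients are the partial quotients a_0, a_1, ... (each step inverts the fractional part left over by the previous one):
  21 = 5*4 + 1, so a_0 = 5.
  4 = 4*1 + 0, so a_1 = 4.
The remainder reaches 0 after 2 divisions, so the expansion has 2 partial quotients, read off in order.

[5; 4]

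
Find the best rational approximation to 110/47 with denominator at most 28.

61/26

Expand x = 110/47 as a continued fraction with the Euclidean algorithm:
  110 = 2*47 + 16, so a_0 = 2.
  47 = 2*16 + 15, so a_1 = 2.
  16 = 1*15 + 1, so a_2 = 1.
  15 = 15*1 + 0, so a_3 = 15.
so x = [2; 2, 1, 15].
Convergents (p_i = a_i*p_{i-1} + p_{i-2}, q_i = a_i*q_{i-1} + q_{i-2} with p_{-2}=0, p_{-1}=1, q_{-2}=1, q_{-1}=0), until the denominator exceeds 28:
  i=0: a_0=2, p_0 = 2*1 + 0 = 2, q_0 = 2*0 + 1 = 1.
  i=1: a_1=2, p_1 = 2*2 + 1 = 5, q_1 = 2*1 + 0 = 2.
  i=2: a_2=1, p_2 = 1*5 + 2 = 7, q_2 = 1*2 + 1 = 3.
  i=3: a_3=15, p_3 = 15*7 + 5 = 110, q_3 = 15*3 + 2 = 47.
q_3 = 47 > 28, so the last convergent with denominator <= 28 is p_2/q_2 = 7/3.
The closest fraction with denominator <= 28 is either p_2/q_2 or the intermediate fraction (k*p_2 + p_1)/(k*q_2 + q_1) with the largest k >= 1 whose denominator stays <= 28; these approach x as k grows, and every other convergent or intermediate fraction in range is farther away.
Largest k: floor((28 - q_1)/q_2) = floor((28 - 2)/3) = 8.
That gives (8*7 + 5)/(8*3 + 2) = 61/26.
Compare the errors: |x - 7/3| = |110*3 - 7*47|/(47*3) = 1/141, and |x - 61/26| = |110*26 - 61*47|/(47*26) = 7/1222.
Cross-multiplying, 7*141 = 987 < 1222 = 1*1222, so 7/1222 is smaller: the intermediate fraction 61/26 is closer to x than 7/3.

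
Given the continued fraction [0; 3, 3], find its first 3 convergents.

0/1, 1/3, 3/10

Using the convergent recurrence p_i = a_i*p_{i-1} + p_{i-2}, q_i = a_i*q_{i-1} + q_{i-2} with p_{-2}=0, p_{-1}=1, q_{-2}=1, q_{-1}=0:
  i=0: a_0=0, p_0 = 0*1 + 0 = 0, q_0 = 0*0 + 1 = 1.
  i=1: a_1=3, p_1 = 3*0 + 1 = 1, q_1 = 3*1 + 0 = 3.
  i=2: a_2=3, p_2 = 3*1 + 0 = 3, q_2 = 3*3 + 1 = 10.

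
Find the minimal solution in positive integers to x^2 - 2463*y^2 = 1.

(x, y) = (1005724, 20265)

First expand sqrt(2463) as a continued fraction. With x_i = (sqrt(2463) + m_i)/d_i and (m_0, d_0) = (0, 1): a_0 = floor(sqrt(2463)) = 49, since 49^2 = 2401 <= 2463 < 2500 = 50^2.
Iterate m_{i+1} = d_i*a_i - m_i, d_{i+1} = (2463 - m_{i+1}^2)/d_i, a_{i+1} = floor((a_0 + m_{i+1})/d_{i+1}):
  m_1 = 1*49 - 0 = 49, d_1 = (2463 - 49^2)/1 = 62/1 = 62, a_1 = floor((49 + 49)/62) = 1.
  m_2 = 62*1 - 49 = 13, d_2 = (2463 - 13^2)/62 = 2294/62 = 37, a_2 = floor((49 + 13)/37) = 1.
  m_3 = 37*1 - 13 = 24, d_3 = (2463 - 24^2)/37 = 1887/37 = 51, a_3 = floor((49 + 24)/51) = 1.
  m_4 = 51*1 - 24 = 27, d_4 = (2463 - 27^2)/51 = 1734/51 = 34, a_4 = floor((49 + 27)/34) = 2.
  m_5 = 34*2 - 27 = 41, d_5 = (2463 - 41^2)/34 = 782/34 = 23, a_5 = floor((49 + 41)/23) = 3.
  m_6 = 23*3 - 41 = 28, d_6 = (2463 - 28^2)/23 = 1679/23 = 73, a_6 = floor((49 + 28)/73) = 1.
  m_7 = 73*1 - 28 = 45, d_7 = (2463 - 45^2)/73 = 438/73 = 6, a_7 = floor((49 + 45)/6) = 15.
  m_8 = 6*15 - 45 = 45, d_8 = (2463 - 45^2)/6 = 438/6 = 73, a_8 = floor((49 + 45)/73) = 1.
  m_9 = 73*1 - 45 = 28, d_9 = (2463 - 28^2)/73 = 1679/73 = 23, a_9 = floor((49 + 28)/23) = 3.
  m_10 = 23*3 - 28 = 41, d_10 = (2463 - 41^2)/23 = 782/23 = 34, a_10 = floor((49 + 41)/34) = 2.
  m_11 = 34*2 - 41 = 27, d_11 = (2463 - 27^2)/34 = 1734/34 = 51, a_11 = floor((49 + 27)/51) = 1.
  m_12 = 51*1 - 27 = 24, d_12 = (2463 - 24^2)/51 = 1887/51 = 37, a_12 = floor((49 + 24)/37) = 1.
  m_13 = 37*1 - 24 = 13, d_13 = (2463 - 13^2)/37 = 2294/37 = 62, a_13 = floor((49 + 13)/62) = 1.
  m_14 = 62*1 - 13 = 49, d_14 = (2463 - 49^2)/62 = 62/62 = 1, a_14 = floor((49 + 49)/1) = 98.
  m_15 = 1*98 - 49 = 49, d_15 = (2463 - 49^2)/1 = 62/1 = 62: (m_15, d_15) = (m_1, d_1) = (49, 62), so from here the quotients repeat a_1, ..., a_14; the period length is 14.
So sqrt(2463) = [49; (1, 1, 1, 2, 3, 1, 15, 1, 3, 2, 1, 1, 1, 98)] with period length k = 14.
k is even, so the fundamental solution of x^2 - 2463y^2 = 1 is (p_{k-1}, q_{k-1}) = (p_13, q_13); compute convergents through index 13.
Convergents (p_i = a_i*p_{i-1} + p_{i-2}, q_i = a_i*q_{i-1} + q_{i-2} with p_{-2}=0, p_{-1}=1, q_{-2}=1, q_{-1}=0):
  i=0: a_0=49, p_0 = 49*1 + 0 = 49, q_0 = 49*0 + 1 = 1.
  i=1: a_1=1, p_1 = 1*49 + 1 = 50, q_1 = 1*1 + 0 = 1.
  i=2: a_2=1, p_2 = 1*50 + 49 = 99, q_2 = 1*1 + 1 = 2.
  i=3: a_3=1, p_3 = 1*99 + 50 = 149, q_3 = 1*2 + 1 = 3.
  i=4: a_4=2, p_4 = 2*149 + 99 = 397, q_4 = 2*3 + 2 = 8.
  i=5: a_5=3, p_5 = 3*397 + 149 = 1340, q_5 = 3*8 + 3 = 27.
  i=6: a_6=1, p_6 = 1*1340 + 397 = 1737, q_6 = 1*27 + 8 = 35.
  i=7: a_7=15, p_7 = 15*1737 + 1340 = 27395, q_7 = 15*35 + 27 = 552.
  i=8: a_8=1, p_8 = 1*27395 + 1737 = 29132, q_8 = 1*552 + 35 = 587.
  i=9: a_9=3, p_9 = 3*29132 + 27395 = 114791, q_9 = 3*587 + 552 = 2313.
  i=10: a_10=2, p_10 = 2*114791 + 29132 = 258714, q_10 = 2*2313 + 587 = 5213.
  i=11: a_11=1, p_11 = 1*258714 + 114791 = 373505, q_11 = 1*5213 + 2313 = 7526.
  i=12: a_12=1, p_12 = 1*373505 + 258714 = 632219, q_12 = 1*7526 + 5213 = 12739.
  i=13: a_13=1, p_13 = 1*632219 + 373505 = 1005724, q_13 = 1*12739 + 7526 = 20265.
Check: 1005724^2 - 2463*20265^2 = 1011480764176 - 1011480764175 = 1, so (x, y) = (1005724, 20265) solves the equation, and by the theorem it is the least positive solution.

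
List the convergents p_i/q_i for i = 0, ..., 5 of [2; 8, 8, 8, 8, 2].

Using the convergent recurrence p_i = a_i*p_{i-1} + p_{i-2}, q_i = a_i*q_{i-1} + q_{i-2} with p_{-2}=0, p_{-1}=1, q_{-2}=1, q_{-1}=0:
  i=0: a_0=2, p_0 = 2*1 + 0 = 2, q_0 = 2*0 + 1 = 1.
  i=1: a_1=8, p_1 = 8*2 + 1 = 17, q_1 = 8*1 + 0 = 8.
  i=2: a_2=8, p_2 = 8*17 + 2 = 138, q_2 = 8*8 + 1 = 65.
  i=3: a_3=8, p_3 = 8*138 + 17 = 1121, q_3 = 8*65 + 8 = 528.
  i=4: a_4=8, p_4 = 8*1121 + 138 = 9106, q_4 = 8*528 + 65 = 4289.
  i=5: a_5=2, p_5 = 2*9106 + 1121 = 19333, q_5 = 2*4289 + 528 = 9106.

2/1, 17/8, 138/65, 1121/528, 9106/4289, 19333/9106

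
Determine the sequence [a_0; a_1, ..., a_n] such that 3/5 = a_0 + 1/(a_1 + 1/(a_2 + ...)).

[0; 1, 1, 2]

Run the Euclidean algorithm on 3 and 5; the successive quotients are the partial quotients a_0, a_1, ... (each step inverts the fractional part left over by the previous one):
  3 = 0*5 + 3, so a_0 = 0.
  5 = 1*3 + 2, so a_1 = 1.
  3 = 1*2 + 1, so a_2 = 1.
  2 = 2*1 + 0, so a_3 = 2.
The remainder reaches 0 after 4 divisions, so the expansion has 4 partial quotients, read off in order.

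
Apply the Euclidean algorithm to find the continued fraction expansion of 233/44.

Run the Euclidean algorithm on 233 and 44; the successive quotients are the partial quotients a_0, a_1, ... (each step inverts the fractional part left over by the previous one):
  233 = 5*44 + 13, so a_0 = 5.
  44 = 3*13 + 5, so a_1 = 3.
  13 = 2*5 + 3, so a_2 = 2.
  5 = 1*3 + 2, so a_3 = 1.
  3 = 1*2 + 1, so a_4 = 1.
  2 = 2*1 + 0, so a_5 = 2.
The remainder reaches 0 after 6 divisions, so the expansion has 6 partial quotients, read off in order.

[5; 3, 2, 1, 1, 2]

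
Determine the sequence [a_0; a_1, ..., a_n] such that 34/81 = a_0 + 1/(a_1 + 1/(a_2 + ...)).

[0; 2, 2, 1, 1, 1, 1, 2]

Run the Euclidean algorithm on 34 and 81; the successive quotients are the partial quotients a_0, a_1, ... (each step inverts the fractional part left over by the previous one):
  34 = 0*81 + 34, so a_0 = 0.
  81 = 2*34 + 13, so a_1 = 2.
  34 = 2*13 + 8, so a_2 = 2.
  13 = 1*8 + 5, so a_3 = 1.
  8 = 1*5 + 3, so a_4 = 1.
  5 = 1*3 + 2, so a_5 = 1.
  3 = 1*2 + 1, so a_6 = 1.
  2 = 2*1 + 0, so a_7 = 2.
The remainder reaches 0 after 8 divisions, so the expansion has 8 partial quotients, read off in order.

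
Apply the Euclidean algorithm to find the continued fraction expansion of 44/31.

[1; 2, 2, 1, 1, 2]

Run the Euclidean algorithm on 44 and 31; the successive quotients are the partial quotients a_0, a_1, ... (each step inverts the fractional part left over by the previous one):
  44 = 1*31 + 13, so a_0 = 1.
  31 = 2*13 + 5, so a_1 = 2.
  13 = 2*5 + 3, so a_2 = 2.
  5 = 1*3 + 2, so a_3 = 1.
  3 = 1*2 + 1, so a_4 = 1.
  2 = 2*1 + 0, so a_5 = 2.
The remainder reaches 0 after 6 divisions, so the expansion has 6 partial quotients, read off in order.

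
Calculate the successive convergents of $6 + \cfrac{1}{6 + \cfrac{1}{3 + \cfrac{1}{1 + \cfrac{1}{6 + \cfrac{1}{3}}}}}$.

Using the convergent recurrence p_i = a_i*p_{i-1} + p_{i-2}, q_i = a_i*q_{i-1} + q_{i-2} with p_{-2}=0, p_{-1}=1, q_{-2}=1, q_{-1}=0:
  i=0: a_0=6, p_0 = 6*1 + 0 = 6, q_0 = 6*0 + 1 = 1.
  i=1: a_1=6, p_1 = 6*6 + 1 = 37, q_1 = 6*1 + 0 = 6.
  i=2: a_2=3, p_2 = 3*37 + 6 = 117, q_2 = 3*6 + 1 = 19.
  i=3: a_3=1, p_3 = 1*117 + 37 = 154, q_3 = 1*19 + 6 = 25.
  i=4: a_4=6, p_4 = 6*154 + 117 = 1041, q_4 = 6*25 + 19 = 169.
  i=5: a_5=3, p_5 = 3*1041 + 154 = 3277, q_5 = 3*169 + 25 = 532.

6/1, 37/6, 117/19, 154/25, 1041/169, 3277/532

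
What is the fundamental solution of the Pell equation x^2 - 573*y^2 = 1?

First expand sqrt(573) as a continued fraction. With x_i = (sqrt(573) + m_i)/d_i and (m_0, d_0) = (0, 1): a_0 = floor(sqrt(573)) = 23, since 23^2 = 529 <= 573 < 576 = 24^2.
Iterate m_{i+1} = d_i*a_i - m_i, d_{i+1} = (573 - m_{i+1}^2)/d_i, a_{i+1} = floor((a_0 + m_{i+1})/d_{i+1}):
  m_1 = 1*23 - 0 = 23, d_1 = (573 - 23^2)/1 = 44/1 = 44, a_1 = floor((23 + 23)/44) = 1.
  m_2 = 44*1 - 23 = 21, d_2 = (573 - 21^2)/44 = 132/44 = 3, a_2 = floor((23 + 21)/3) = 14.
  m_3 = 3*14 - 21 = 21, d_3 = (573 - 21^2)/3 = 132/3 = 44, a_3 = floor((23 + 21)/44) = 1.
  m_4 = 44*1 - 21 = 23, d_4 = (573 - 23^2)/44 = 44/44 = 1, a_4 = floor((23 + 23)/1) = 46.
  m_5 = 1*46 - 23 = 23, d_5 = (573 - 23^2)/1 = 44/1 = 44: (m_5, d_5) = (m_1, d_1) = (23, 44), so from here the quotients repeat a_1, ..., a_4; the period length is 4.
So sqrt(573) = [23; (1, 14, 1, 46)] with period length k = 4.
k is even, so the fundamental solution of x^2 - 573y^2 = 1 is (p_{k-1}, q_{k-1}) = (p_3, q_3); compute convergents through index 3.
Convergents (p_i = a_i*p_{i-1} + p_{i-2}, q_i = a_i*q_{i-1} + q_{i-2} with p_{-2}=0, p_{-1}=1, q_{-2}=1, q_{-1}=0):
  i=0: a_0=23, p_0 = 23*1 + 0 = 23, q_0 = 23*0 + 1 = 1.
  i=1: a_1=1, p_1 = 1*23 + 1 = 24, q_1 = 1*1 + 0 = 1.
  i=2: a_2=14, p_2 = 14*24 + 23 = 359, q_2 = 14*1 + 1 = 15.
  i=3: a_3=1, p_3 = 1*359 + 24 = 383, q_3 = 1*15 + 1 = 16.
Check: 383^2 - 573*16^2 = 146689 - 146688 = 1, so (x, y) = (383, 16) solves the equation, and by the theorem it is the least positive solution.

(x, y) = (383, 16)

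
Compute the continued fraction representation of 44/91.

[0; 2, 14, 1, 2]

Run the Euclidean algorithm on 44 and 91; the successive quotients are the partial quotients a_0, a_1, ... (each step inverts the fractional part left over by the previous one):
  44 = 0*91 + 44, so a_0 = 0.
  91 = 2*44 + 3, so a_1 = 2.
  44 = 14*3 + 2, so a_2 = 14.
  3 = 1*2 + 1, so a_3 = 1.
  2 = 2*1 + 0, so a_4 = 2.
The remainder reaches 0 after 5 divisions, so the expansion has 5 partial quotients, read off in order.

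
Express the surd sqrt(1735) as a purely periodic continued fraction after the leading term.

[41; (1, 1, 1, 7, 1, 1, 1, 82)]

Write x_i = (sqrt(1735) + m_i)/d_i with (m_0, d_0) = (0, 1). a_0 = floor(sqrt(1735)) = 41, since 41^2 = 1681 <= 1735 < 1764 = 42^2.
Iterate m_{i+1} = d_i*a_i - m_i, d_{i+1} = (1735 - m_{i+1}^2)/d_i, a_{i+1} = floor((a_0 + m_{i+1})/d_{i+1}):
  m_1 = 1*41 - 0 = 41, d_1 = (1735 - 41^2)/1 = 54/1 = 54, a_1 = floor((41 + 41)/54) = 1.
  m_2 = 54*1 - 41 = 13, d_2 = (1735 - 13^2)/54 = 1566/54 = 29, a_2 = floor((41 + 13)/29) = 1.
  m_3 = 29*1 - 13 = 16, d_3 = (1735 - 16^2)/29 = 1479/29 = 51, a_3 = floor((41 + 16)/51) = 1.
  m_4 = 51*1 - 16 = 35, d_4 = (1735 - 35^2)/51 = 510/51 = 10, a_4 = floor((41 + 35)/10) = 7.
  m_5 = 10*7 - 35 = 35, d_5 = (1735 - 35^2)/10 = 510/10 = 51, a_5 = floor((41 + 35)/51) = 1.
  m_6 = 51*1 - 35 = 16, d_6 = (1735 - 16^2)/51 = 1479/51 = 29, a_6 = floor((41 + 16)/29) = 1.
  m_7 = 29*1 - 16 = 13, d_7 = (1735 - 13^2)/29 = 1566/29 = 54, a_7 = floor((41 + 13)/54) = 1.
  m_8 = 54*1 - 13 = 41, d_8 = (1735 - 41^2)/54 = 54/54 = 1, a_8 = floor((41 + 41)/1) = 82.
  m_9 = 1*82 - 41 = 41, d_9 = (1735 - 41^2)/1 = 54/1 = 54: (m_9, d_9) = (m_1, d_1) = (41, 54), so from here the quotients repeat a_1, ..., a_8; the period length is 8.
Hence the expansion of sqrt(1735) is a_0 = 41 followed by the repeating block 1, 1, 1, 7, 1, 1, 1, 82 (period 8).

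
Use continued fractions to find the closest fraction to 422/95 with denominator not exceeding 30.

111/25

Expand x = 422/95 as a continued fraction with the Euclidean algorithm:
  422 = 4*95 + 42, so a_0 = 4.
  95 = 2*42 + 11, so a_1 = 2.
  42 = 3*11 + 9, so a_2 = 3.
  11 = 1*9 + 2, so a_3 = 1.
  9 = 4*2 + 1, so a_4 = 4.
  2 = 2*1 + 0, so a_5 = 2.
so x = [4; 2, 3, 1, 4, 2].
Convergents (p_i = a_i*p_{i-1} + p_{i-2}, q_i = a_i*q_{i-1} + q_{i-2} with p_{-2}=0, p_{-1}=1, q_{-2}=1, q_{-1}=0), until the denominator exceeds 30:
  i=0: a_0=4, p_0 = 4*1 + 0 = 4, q_0 = 4*0 + 1 = 1.
  i=1: a_1=2, p_1 = 2*4 + 1 = 9, q_1 = 2*1 + 0 = 2.
  i=2: a_2=3, p_2 = 3*9 + 4 = 31, q_2 = 3*2 + 1 = 7.
  i=3: a_3=1, p_3 = 1*31 + 9 = 40, q_3 = 1*7 + 2 = 9.
  i=4: a_4=4, p_4 = 4*40 + 31 = 191, q_4 = 4*9 + 7 = 43.
q_4 = 43 > 30, so the last convergent with denominator <= 30 is p_3/q_3 = 40/9.
The closest fraction with denominator <= 30 is either p_3/q_3 or the intermediate fraction (k*p_3 + p_2)/(k*q_3 + q_2) with the largest k >= 1 whose denominator stays <= 30; these approach x as k grows, and every other convergent or intermediate fraction in range is farther away.
Largest k: floor((30 - q_2)/q_3) = floor((30 - 7)/9) = 2.
That gives (2*40 + 31)/(2*9 + 7) = 111/25.
Compare the errors: |x - 40/9| = |422*9 - 40*95|/(95*9) = 2/855, and |x - 111/25| = |422*25 - 111*95|/(95*25) = 5/2375.
Cross-multiplying, 5*855 = 4275 < 4750 = 2*2375, so 5/2375 is smaller: the intermediate fraction 111/25 is closer to x than 40/9.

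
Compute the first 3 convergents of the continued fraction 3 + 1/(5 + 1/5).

Using the convergent recurrence p_i = a_i*p_{i-1} + p_{i-2}, q_i = a_i*q_{i-1} + q_{i-2} with p_{-2}=0, p_{-1}=1, q_{-2}=1, q_{-1}=0:
  i=0: a_0=3, p_0 = 3*1 + 0 = 3, q_0 = 3*0 + 1 = 1.
  i=1: a_1=5, p_1 = 5*3 + 1 = 16, q_1 = 5*1 + 0 = 5.
  i=2: a_2=5, p_2 = 5*16 + 3 = 83, q_2 = 5*5 + 1 = 26.

3/1, 16/5, 83/26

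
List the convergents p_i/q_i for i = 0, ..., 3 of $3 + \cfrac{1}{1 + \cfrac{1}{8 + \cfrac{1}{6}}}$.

Using the convergent recurrence p_i = a_i*p_{i-1} + p_{i-2}, q_i = a_i*q_{i-1} + q_{i-2} with p_{-2}=0, p_{-1}=1, q_{-2}=1, q_{-1}=0:
  i=0: a_0=3, p_0 = 3*1 + 0 = 3, q_0 = 3*0 + 1 = 1.
  i=1: a_1=1, p_1 = 1*3 + 1 = 4, q_1 = 1*1 + 0 = 1.
  i=2: a_2=8, p_2 = 8*4 + 3 = 35, q_2 = 8*1 + 1 = 9.
  i=3: a_3=6, p_3 = 6*35 + 4 = 214, q_3 = 6*9 + 1 = 55.

3/1, 4/1, 35/9, 214/55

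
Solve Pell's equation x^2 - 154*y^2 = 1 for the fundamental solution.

(x, y) = (21295, 1716)

First expand sqrt(154) as a continued fraction. With x_i = (sqrt(154) + m_i)/d_i and (m_0, d_0) = (0, 1): a_0 = floor(sqrt(154)) = 12, since 12^2 = 144 <= 154 < 169 = 13^2.
Iterate m_{i+1} = d_i*a_i - m_i, d_{i+1} = (154 - m_{i+1}^2)/d_i, a_{i+1} = floor((a_0 + m_{i+1})/d_{i+1}):
  m_1 = 1*12 - 0 = 12, d_1 = (154 - 12^2)/1 = 10/1 = 10, a_1 = floor((12 + 12)/10) = 2.
  m_2 = 10*2 - 12 = 8, d_2 = (154 - 8^2)/10 = 90/10 = 9, a_2 = floor((12 + 8)/9) = 2.
  m_3 = 9*2 - 8 = 10, d_3 = (154 - 10^2)/9 = 54/9 = 6, a_3 = floor((12 + 10)/6) = 3.
  m_4 = 6*3 - 10 = 8, d_4 = (154 - 8^2)/6 = 90/6 = 15, a_4 = floor((12 + 8)/15) = 1.
  m_5 = 15*1 - 8 = 7, d_5 = (154 - 7^2)/15 = 105/15 = 7, a_5 = floor((12 + 7)/7) = 2.
  m_6 = 7*2 - 7 = 7, d_6 = (154 - 7^2)/7 = 105/7 = 15, a_6 = floor((12 + 7)/15) = 1.
  m_7 = 15*1 - 7 = 8, d_7 = (154 - 8^2)/15 = 90/15 = 6, a_7 = floor((12 + 8)/6) = 3.
  m_8 = 6*3 - 8 = 10, d_8 = (154 - 10^2)/6 = 54/6 = 9, a_8 = floor((12 + 10)/9) = 2.
  m_9 = 9*2 - 10 = 8, d_9 = (154 - 8^2)/9 = 90/9 = 10, a_9 = floor((12 + 8)/10) = 2.
  m_10 = 10*2 - 8 = 12, d_10 = (154 - 12^2)/10 = 10/10 = 1, a_10 = floor((12 + 12)/1) = 24.
  m_11 = 1*24 - 12 = 12, d_11 = (154 - 12^2)/1 = 10/1 = 10: (m_11, d_11) = (m_1, d_1) = (12, 10), so from here the quotients repeat a_1, ..., a_10; the period length is 10.
So sqrt(154) = [12; (2, 2, 3, 1, 2, 1, 3, 2, 2, 24)] with period length k = 10.
k is even, so the fundamental solution of x^2 - 154y^2 = 1 is (p_{k-1}, q_{k-1}) = (p_9, q_9); compute convergents through index 9.
Convergents (p_i = a_i*p_{i-1} + p_{i-2}, q_i = a_i*q_{i-1} + q_{i-2} with p_{-2}=0, p_{-1}=1, q_{-2}=1, q_{-1}=0):
  i=0: a_0=12, p_0 = 12*1 + 0 = 12, q_0 = 12*0 + 1 = 1.
  i=1: a_1=2, p_1 = 2*12 + 1 = 25, q_1 = 2*1 + 0 = 2.
  i=2: a_2=2, p_2 = 2*25 + 12 = 62, q_2 = 2*2 + 1 = 5.
  i=3: a_3=3, p_3 = 3*62 + 25 = 211, q_3 = 3*5 + 2 = 17.
  i=4: a_4=1, p_4 = 1*211 + 62 = 273, q_4 = 1*17 + 5 = 22.
  i=5: a_5=2, p_5 = 2*273 + 211 = 757, q_5 = 2*22 + 17 = 61.
  i=6: a_6=1, p_6 = 1*757 + 273 = 1030, q_6 = 1*61 + 22 = 83.
  i=7: a_7=3, p_7 = 3*1030 + 757 = 3847, q_7 = 3*83 + 61 = 310.
  i=8: a_8=2, p_8 = 2*3847 + 1030 = 8724, q_8 = 2*310 + 83 = 703.
  i=9: a_9=2, p_9 = 2*8724 + 3847 = 21295, q_9 = 2*703 + 310 = 1716.
Check: 21295^2 - 154*1716^2 = 453477025 - 453477024 = 1, so (x, y) = (21295, 1716) solves the equation, and by the theorem it is the least positive solution.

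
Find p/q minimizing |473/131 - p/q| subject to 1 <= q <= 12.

Expand x = 473/131 as a continued fraction with the Euclidean algorithm:
  473 = 3*131 + 80, so a_0 = 3.
  131 = 1*80 + 51, so a_1 = 1.
  80 = 1*51 + 29, so a_2 = 1.
  51 = 1*29 + 22, so a_3 = 1.
  29 = 1*22 + 7, so a_4 = 1.
  22 = 3*7 + 1, so a_5 = 3.
  7 = 7*1 + 0, so a_6 = 7.
so x = [3; 1, 1, 1, 1, 3, 7].
Convergents (p_i = a_i*p_{i-1} + p_{i-2}, q_i = a_i*q_{i-1} + q_{i-2} with p_{-2}=0, p_{-1}=1, q_{-2}=1, q_{-1}=0), until the denominator exceeds 12:
  i=0: a_0=3, p_0 = 3*1 + 0 = 3, q_0 = 3*0 + 1 = 1.
  i=1: a_1=1, p_1 = 1*3 + 1 = 4, q_1 = 1*1 + 0 = 1.
  i=2: a_2=1, p_2 = 1*4 + 3 = 7, q_2 = 1*1 + 1 = 2.
  i=3: a_3=1, p_3 = 1*7 + 4 = 11, q_3 = 1*2 + 1 = 3.
  i=4: a_4=1, p_4 = 1*11 + 7 = 18, q_4 = 1*3 + 2 = 5.
  i=5: a_5=3, p_5 = 3*18 + 11 = 65, q_5 = 3*5 + 3 = 18.
q_5 = 18 > 12, so the last convergent with denominator <= 12 is p_4/q_4 = 18/5.
The closest fraction with denominator <= 12 is either p_4/q_4 or the intermediate fraction (k*p_4 + p_3)/(k*q_4 + q_3) with the largest k >= 1 whose denominator stays <= 12; these approach x as k grows, and every other convergent or intermediate fraction in range is farther away.
Largest k: floor((12 - q_3)/q_4) = floor((12 - 3)/5) = 1.
That gives (1*18 + 11)/(1*5 + 3) = 29/8.
Compare the errors: |x - 18/5| = |473*5 - 18*131|/(131*5) = 7/655, and |x - 29/8| = |473*8 - 29*131|/(131*8) = 15/1048.
Cross-multiplying, 7*1048 = 7336 < 9825 = 15*655, so 7/655 is smaller: the convergent 18/5 is closer to x than 29/8.

18/5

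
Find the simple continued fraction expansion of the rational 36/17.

Run the Euclidean algorithm on 36 and 17; the successive quotients are the partial quotients a_0, a_1, ... (each step inverts the fractional part left over by the previous one):
  36 = 2*17 + 2, so a_0 = 2.
  17 = 8*2 + 1, so a_1 = 8.
  2 = 2*1 + 0, so a_2 = 2.
The remainder reaches 0 after 3 divisions, so the expansion has 3 partial quotients, read off in order.

[2; 8, 2]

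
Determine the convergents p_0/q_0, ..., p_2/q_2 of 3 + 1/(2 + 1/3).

Using the convergent recurrence p_i = a_i*p_{i-1} + p_{i-2}, q_i = a_i*q_{i-1} + q_{i-2} with p_{-2}=0, p_{-1}=1, q_{-2}=1, q_{-1}=0:
  i=0: a_0=3, p_0 = 3*1 + 0 = 3, q_0 = 3*0 + 1 = 1.
  i=1: a_1=2, p_1 = 2*3 + 1 = 7, q_1 = 2*1 + 0 = 2.
  i=2: a_2=3, p_2 = 3*7 + 3 = 24, q_2 = 3*2 + 1 = 7.

3/1, 7/2, 24/7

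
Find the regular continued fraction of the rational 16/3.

Run the Euclidean algorithm on 16 and 3; the successive quotients are the partial quotients a_0, a_1, ... (each step inverts the fractional part left over by the previous one):
  16 = 5*3 + 1, so a_0 = 5.
  3 = 3*1 + 0, so a_1 = 3.
The remainder reaches 0 after 2 divisions, so the expansion has 2 partial quotients, read off in order.

[5; 3]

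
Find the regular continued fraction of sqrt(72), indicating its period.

Write x_i = (sqrt(72) + m_i)/d_i with (m_0, d_0) = (0, 1). a_0 = floor(sqrt(72)) = 8, since 8^2 = 64 <= 72 < 81 = 9^2.
Iterate m_{i+1} = d_i*a_i - m_i, d_{i+1} = (72 - m_{i+1}^2)/d_i, a_{i+1} = floor((a_0 + m_{i+1})/d_{i+1}):
  m_1 = 1*8 - 0 = 8, d_1 = (72 - 8^2)/1 = 8/1 = 8, a_1 = floor((8 + 8)/8) = 2.
  m_2 = 8*2 - 8 = 8, d_2 = (72 - 8^2)/8 = 8/8 = 1, a_2 = floor((8 + 8)/1) = 16.
  m_3 = 1*16 - 8 = 8, d_3 = (72 - 8^2)/1 = 8/1 = 8: (m_3, d_3) = (m_1, d_1) = (8, 8), so from here the quotients repeat a_1, a_2; the period length is 2.
Hence the expansion of sqrt(72) is a_0 = 8 followed by the repeating block 2, 16 (period 2).

[8; (2, 16)]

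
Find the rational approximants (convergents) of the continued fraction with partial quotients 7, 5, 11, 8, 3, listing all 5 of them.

Using the convergent recurrence p_i = a_i*p_{i-1} + p_{i-2}, q_i = a_i*q_{i-1} + q_{i-2} with p_{-2}=0, p_{-1}=1, q_{-2}=1, q_{-1}=0:
  i=0: a_0=7, p_0 = 7*1 + 0 = 7, q_0 = 7*0 + 1 = 1.
  i=1: a_1=5, p_1 = 5*7 + 1 = 36, q_1 = 5*1 + 0 = 5.
  i=2: a_2=11, p_2 = 11*36 + 7 = 403, q_2 = 11*5 + 1 = 56.
  i=3: a_3=8, p_3 = 8*403 + 36 = 3260, q_3 = 8*56 + 5 = 453.
  i=4: a_4=3, p_4 = 3*3260 + 403 = 10183, q_4 = 3*453 + 56 = 1415.

7/1, 36/5, 403/56, 3260/453, 10183/1415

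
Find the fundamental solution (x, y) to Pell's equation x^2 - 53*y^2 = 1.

First expand sqrt(53) as a continued fraction. With x_i = (sqrt(53) + m_i)/d_i and (m_0, d_0) = (0, 1): a_0 = floor(sqrt(53)) = 7, since 7^2 = 49 <= 53 < 64 = 8^2.
Iterate m_{i+1} = d_i*a_i - m_i, d_{i+1} = (53 - m_{i+1}^2)/d_i, a_{i+1} = floor((a_0 + m_{i+1})/d_{i+1}):
  m_1 = 1*7 - 0 = 7, d_1 = (53 - 7^2)/1 = 4/1 = 4, a_1 = floor((7 + 7)/4) = 3.
  m_2 = 4*3 - 7 = 5, d_2 = (53 - 5^2)/4 = 28/4 = 7, a_2 = floor((7 + 5)/7) = 1.
  m_3 = 7*1 - 5 = 2, d_3 = (53 - 2^2)/7 = 49/7 = 7, a_3 = floor((7 + 2)/7) = 1.
  m_4 = 7*1 - 2 = 5, d_4 = (53 - 5^2)/7 = 28/7 = 4, a_4 = floor((7 + 5)/4) = 3.
  m_5 = 4*3 - 5 = 7, d_5 = (53 - 7^2)/4 = 4/4 = 1, a_5 = floor((7 + 7)/1) = 14.
  m_6 = 1*14 - 7 = 7, d_6 = (53 - 7^2)/1 = 4/1 = 4: (m_6, d_6) = (m_1, d_1) = (7, 4), so from here the quotients repeat a_1, ..., a_5; the period length is 5.
So sqrt(53) = [7; (3, 1, 1, 3, 14)] with period length k = 5.
k is odd, so (p_{k-1}, q_{k-1}) only solves x^2 - 53y^2 = -1 and the fundamental solution of x^2 - 53y^2 = 1 is (p_{2k-1}, q_{2k-1}) = (p_9, q_9); compute convergents through index 9, running through the period twice.
Convergents (p_i = a_i*p_{i-1} + p_{i-2}, q_i = a_i*q_{i-1} + q_{i-2} with p_{-2}=0, p_{-1}=1, q_{-2}=1, q_{-1}=0):
  i=0: a_0=7, p_0 = 7*1 + 0 = 7, q_0 = 7*0 + 1 = 1.
  i=1: a_1=3, p_1 = 3*7 + 1 = 22, q_1 = 3*1 + 0 = 3.
  i=2: a_2=1, p_2 = 1*22 + 7 = 29, q_2 = 1*3 + 1 = 4.
  i=3: a_3=1, p_3 = 1*29 + 22 = 51, q_3 = 1*4 + 3 = 7.
  i=4: a_4=3, p_4 = 3*51 + 29 = 182, q_4 = 3*7 + 4 = 25.
  i=5: a_5=14, p_5 = 14*182 + 51 = 2599, q_5 = 14*25 + 7 = 357.
  i=6: a_6=3, p_6 = 3*2599 + 182 = 7979, q_6 = 3*357 + 25 = 1096.
  i=7: a_7=1, p_7 = 1*7979 + 2599 = 10578, q_7 = 1*1096 + 357 = 1453.
  i=8: a_8=1, p_8 = 1*10578 + 7979 = 18557, q_8 = 1*1453 + 1096 = 2549.
  i=9: a_9=3, p_9 = 3*18557 + 10578 = 66249, q_9 = 3*2549 + 1453 = 9100.
Indeed p_4^2 - 53*q_4^2 = 33124 - 33125 = -1, not +1.
Check: 66249^2 - 53*9100^2 = 4388930001 - 4388930000 = 1, so (x, y) = (66249, 9100) solves the equation, and by the theorem it is the least positive solution.

(x, y) = (66249, 9100)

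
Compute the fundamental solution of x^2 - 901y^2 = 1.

(x, y) = (1801, 60)

First expand sqrt(901) as a continued fraction. With x_i = (sqrt(901) + m_i)/d_i and (m_0, d_0) = (0, 1): a_0 = floor(sqrt(901)) = 30, since 30^2 = 900 <= 901 < 961 = 31^2.
Iterate m_{i+1} = d_i*a_i - m_i, d_{i+1} = (901 - m_{i+1}^2)/d_i, a_{i+1} = floor((a_0 + m_{i+1})/d_{i+1}):
  m_1 = 1*30 - 0 = 30, d_1 = (901 - 30^2)/1 = 1/1 = 1, a_1 = floor((30 + 30)/1) = 60.
  m_2 = 1*60 - 30 = 30, d_2 = (901 - 30^2)/1 = 1/1 = 1: (m_2, d_2) = (m_1, d_1) = (30, 1), so from here the quotient a_1 repeats; the period length is 1.
So sqrt(901) = [30; (60)] with period length k = 1.
k is odd, so (p_{k-1}, q_{k-1}) only solves x^2 - 901y^2 = -1 and the fundamental solution of x^2 - 901y^2 = 1 is (p_{2k-1}, q_{2k-1}) = (p_1, q_1); compute convergents through index 1, running through the period twice.
Convergents (p_i = a_i*p_{i-1} + p_{i-2}, q_i = a_i*q_{i-1} + q_{i-2} with p_{-2}=0, p_{-1}=1, q_{-2}=1, q_{-1}=0):
  i=0: a_0=30, p_0 = 30*1 + 0 = 30, q_0 = 30*0 + 1 = 1.
  i=1: a_1=60, p_1 = 60*30 + 1 = 1801, q_1 = 60*1 + 0 = 60.
Indeed p_0^2 - 901*q_0^2 = 900 - 901 = -1, not +1.
Check: 1801^2 - 901*60^2 = 3243601 - 3243600 = 1, so (x, y) = (1801, 60) solves the equation, and by the theorem it is the least positive solution.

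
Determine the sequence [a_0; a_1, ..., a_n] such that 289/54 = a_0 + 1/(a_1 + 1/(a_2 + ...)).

Run the Euclidean algorithm on 289 and 54; the successive quotients are the partial quotients a_0, a_1, ... (each step inverts the fractional part left over by the previous one):
  289 = 5*54 + 19, so a_0 = 5.
  54 = 2*19 + 16, so a_1 = 2.
  19 = 1*16 + 3, so a_2 = 1.
  16 = 5*3 + 1, so a_3 = 5.
  3 = 3*1 + 0, so a_4 = 3.
The remainder reaches 0 after 5 divisions, so the expansion has 5 partial quotients, read off in order.

[5; 2, 1, 5, 3]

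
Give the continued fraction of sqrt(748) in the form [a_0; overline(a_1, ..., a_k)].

Write x_i = (sqrt(748) + m_i)/d_i with (m_0, d_0) = (0, 1). a_0 = floor(sqrt(748)) = 27, since 27^2 = 729 <= 748 < 784 = 28^2.
Iterate m_{i+1} = d_i*a_i - m_i, d_{i+1} = (748 - m_{i+1}^2)/d_i, a_{i+1} = floor((a_0 + m_{i+1})/d_{i+1}):
  m_1 = 1*27 - 0 = 27, d_1 = (748 - 27^2)/1 = 19/1 = 19, a_1 = floor((27 + 27)/19) = 2.
  m_2 = 19*2 - 27 = 11, d_2 = (748 - 11^2)/19 = 627/19 = 33, a_2 = floor((27 + 11)/33) = 1.
  m_3 = 33*1 - 11 = 22, d_3 = (748 - 22^2)/33 = 264/33 = 8, a_3 = floor((27 + 22)/8) = 6.
  m_4 = 8*6 - 22 = 26, d_4 = (748 - 26^2)/8 = 72/8 = 9, a_4 = floor((27 + 26)/9) = 5.
  m_5 = 9*5 - 26 = 19, d_5 = (748 - 19^2)/9 = 387/9 = 43, a_5 = floor((27 + 19)/43) = 1.
  m_6 = 43*1 - 19 = 24, d_6 = (748 - 24^2)/43 = 172/43 = 4, a_6 = floor((27 + 24)/4) = 12.
  m_7 = 4*12 - 24 = 24, d_7 = (748 - 24^2)/4 = 172/4 = 43, a_7 = floor((27 + 24)/43) = 1.
  m_8 = 43*1 - 24 = 19, d_8 = (748 - 19^2)/43 = 387/43 = 9, a_8 = floor((27 + 19)/9) = 5.
  m_9 = 9*5 - 19 = 26, d_9 = (748 - 26^2)/9 = 72/9 = 8, a_9 = floor((27 + 26)/8) = 6.
  m_10 = 8*6 - 26 = 22, d_10 = (748 - 22^2)/8 = 264/8 = 33, a_10 = floor((27 + 22)/33) = 1.
  m_11 = 33*1 - 22 = 11, d_11 = (748 - 11^2)/33 = 627/33 = 19, a_11 = floor((27 + 11)/19) = 2.
  m_12 = 19*2 - 11 = 27, d_12 = (748 - 27^2)/19 = 19/19 = 1, a_12 = floor((27 + 27)/1) = 54.
  m_13 = 1*54 - 27 = 27, d_13 = (748 - 27^2)/1 = 19/1 = 19: (m_13, d_13) = (m_1, d_1) = (27, 19), so from here the quotients repeat a_1, ..., a_12; the period length is 12.
Hence the expansion of sqrt(748) is a_0 = 27 followed by the repeating block 2, 1, 6, 5, 1, 12, 1, 5, 6, 1, 2, 54 (period 12).

[27; overline(2, 1, 6, 5, 1, 12, 1, 5, 6, 1, 2, 54)]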